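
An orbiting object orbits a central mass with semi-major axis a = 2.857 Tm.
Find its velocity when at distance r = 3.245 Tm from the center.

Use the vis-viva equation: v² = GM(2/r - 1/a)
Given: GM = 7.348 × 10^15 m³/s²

Convert to SI: a = 2.857 Tm = 2.857e+12 m; r = 3.245 Tm = 3.245e+12 m.
Vis-viva: v = √(GM · (2/r − 1/a)).
2/r − 1/a = 2/3.245e+12 − 1/2.857e+12 = 2.66315e-13 m⁻¹.
v = √(7.348e+15 · 2.66315e-13) m/s ≈ 44.24 m/s = 44.24 m/s.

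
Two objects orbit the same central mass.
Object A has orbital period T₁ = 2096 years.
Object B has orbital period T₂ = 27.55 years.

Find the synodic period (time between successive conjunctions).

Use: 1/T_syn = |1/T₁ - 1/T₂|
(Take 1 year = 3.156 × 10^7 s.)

Convert to SI: T₁ = 2096 years = 6.61498e+10 s; T₂ = 27.55 years = 8.69478e+08 s.
T_syn = |T₁ · T₂ / (T₁ − T₂)|.
T_syn = |6.61498e+10 · 8.69478e+08 / (6.61498e+10 − 8.69478e+08)| s ≈ 8.811e+08 s = 27.92 years.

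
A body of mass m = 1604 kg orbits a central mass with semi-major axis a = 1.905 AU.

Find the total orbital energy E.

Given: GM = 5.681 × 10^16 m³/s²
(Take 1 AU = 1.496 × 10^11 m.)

Convert to SI: a = 1.905 AU = 2.84988e+11 m.
E = −GMm / (2a).
E = −5.681e+16 · 1604 / (2 · 2.84988e+11) J ≈ -1.599e+08 J = -159.9 MJ.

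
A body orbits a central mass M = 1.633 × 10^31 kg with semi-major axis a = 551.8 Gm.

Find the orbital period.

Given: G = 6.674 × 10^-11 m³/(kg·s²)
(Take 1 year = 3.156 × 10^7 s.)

Convert to SI: a = 551.8 Gm = 5.518e+11 m.
GM = G · M = 6.674e-11 · 1.633e+31 = 1.08986e+21 m³/s².
Kepler's third law: T = 2π √(a³ / GM).
Substituting a = 5.518e+11 m and GM = 1.08986e+21 m³/s²:
T = 2π √((5.518e+11)³ / 1.08986e+21) s
T ≈ 7.801e+07 s = 2.472 years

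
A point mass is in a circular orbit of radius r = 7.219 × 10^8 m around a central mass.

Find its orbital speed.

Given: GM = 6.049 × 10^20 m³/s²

For a circular orbit, gravity supplies the centripetal force, so v = √(GM / r).
v = √(6.049e+20 / 7.219e+08) m/s ≈ 9.154e+05 m/s = 915.4 km/s.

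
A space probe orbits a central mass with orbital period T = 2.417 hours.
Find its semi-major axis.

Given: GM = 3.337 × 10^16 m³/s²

Convert to SI: T = 2.417 hours = 8701.2 s.
Invert Kepler's third law: a = (GM · T² / (4π²))^(1/3).
Substituting T = 8701.2 s and GM = 3.337e+16 m³/s²:
a = (3.337e+16 · (8701.2)² / (4π²))^(1/3) m
a ≈ 4e+07 m = 40 Mm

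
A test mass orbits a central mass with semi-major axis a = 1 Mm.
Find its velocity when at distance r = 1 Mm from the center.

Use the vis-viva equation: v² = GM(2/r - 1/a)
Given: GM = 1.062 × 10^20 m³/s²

Convert to SI: a = 1 Mm = 1e+06 m; r = 1 Mm = 1e+06 m.
Vis-viva: v = √(GM · (2/r − 1/a)).
2/r − 1/a = 2/1e+06 − 1/1e+06 = 1e-06 m⁻¹.
v = √(1.062e+20 · 1e-06) m/s ≈ 1.031e+07 m/s = 1.031e+04 km/s.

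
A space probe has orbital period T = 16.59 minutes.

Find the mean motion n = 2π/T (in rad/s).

Convert to SI: T = 16.59 minutes = 995.4 s.
n = 2π / T.
n = 2π / 995.4 s ≈ 0.006312 rad/s.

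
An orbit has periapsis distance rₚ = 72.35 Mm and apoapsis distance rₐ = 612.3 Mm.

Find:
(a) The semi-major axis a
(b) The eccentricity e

Convert to SI: rₚ = 72.35 Mm = 7.235e+07 m; rₐ = 612.3 Mm = 6.123e+08 m.
(a) a = (rₚ + rₐ) / 2 = (7.235e+07 + 6.123e+08) / 2 ≈ 3.423e+08 m = 342.3 Mm.
(b) e = (rₐ − rₚ) / (rₐ + rₚ) = (6.123e+08 − 7.235e+07) / (6.123e+08 + 7.235e+07) ≈ 0.7887.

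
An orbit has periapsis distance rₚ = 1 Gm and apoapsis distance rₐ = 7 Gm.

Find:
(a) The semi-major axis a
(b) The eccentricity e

Convert to SI: rₚ = 1 Gm = 1e+09 m; rₐ = 7 Gm = 7e+09 m.
(a) a = (rₚ + rₐ) / 2 = (1e+09 + 7e+09) / 2 ≈ 4e+09 m = 4 Gm.
(b) e = (rₐ − rₚ) / (rₐ + rₚ) = (7e+09 − 1e+09) / (7e+09 + 1e+09) ≈ 0.75.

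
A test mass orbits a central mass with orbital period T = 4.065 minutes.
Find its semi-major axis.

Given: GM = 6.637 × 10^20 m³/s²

Convert to SI: T = 4.065 minutes = 243.9 s.
Invert Kepler's third law: a = (GM · T² / (4π²))^(1/3).
Substituting T = 243.9 s and GM = 6.637e+20 m³/s²:
a = (6.637e+20 · (243.9)² / (4π²))^(1/3) m
a ≈ 1e+08 m = 100 Mm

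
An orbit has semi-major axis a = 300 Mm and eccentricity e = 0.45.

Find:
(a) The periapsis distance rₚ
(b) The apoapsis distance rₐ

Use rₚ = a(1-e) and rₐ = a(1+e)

Convert to SI: a = 300 Mm = 3e+08 m.
(a) rₚ = a(1 − e) = 3e+08 · (1 − 0.45) = 3e+08 · 0.55 ≈ 1.65e+08 m = 165 Mm.
(b) rₐ = a(1 + e) = 3e+08 · (1 + 0.45) = 3e+08 · 1.45 ≈ 4.35e+08 m = 435 Mm.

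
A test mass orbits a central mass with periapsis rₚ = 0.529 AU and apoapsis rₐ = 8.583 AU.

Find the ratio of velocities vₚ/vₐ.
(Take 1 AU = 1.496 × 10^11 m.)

Convert to SI: rₚ = 0.529 AU = 7.91384e+10 m; rₐ = 8.583 AU = 1.28402e+12 m.
Conservation of angular momentum gives rₚvₚ = rₐvₐ, so vₚ/vₐ = rₐ/rₚ.
vₚ/vₐ = 1.28402e+12 / 7.91384e+10 ≈ 16.22.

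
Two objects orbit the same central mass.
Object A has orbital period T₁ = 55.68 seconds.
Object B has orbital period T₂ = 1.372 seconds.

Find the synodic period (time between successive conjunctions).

T_syn = |T₁ · T₂ / (T₁ − T₂)|.
T_syn = |55.68 · 1.372 / (55.68 − 1.372)| s ≈ 1.407 s = 1.407 seconds.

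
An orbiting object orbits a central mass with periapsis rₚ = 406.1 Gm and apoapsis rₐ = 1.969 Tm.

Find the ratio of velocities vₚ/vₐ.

Convert to SI: rₚ = 406.1 Gm = 4.061e+11 m; rₐ = 1.969 Tm = 1.969e+12 m.
Conservation of angular momentum gives rₚvₚ = rₐvₐ, so vₚ/vₐ = rₐ/rₚ.
vₚ/vₐ = 1.969e+12 / 4.061e+11 ≈ 4.849.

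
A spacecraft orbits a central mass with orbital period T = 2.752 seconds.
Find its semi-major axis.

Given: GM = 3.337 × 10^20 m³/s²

Invert Kepler's third law: a = (GM · T² / (4π²))^(1/3).
Substituting T = 2.752 s and GM = 3.337e+20 m³/s²:
a = (3.337e+20 · (2.752)² / (4π²))^(1/3) m
a ≈ 4e+06 m = 4 Mm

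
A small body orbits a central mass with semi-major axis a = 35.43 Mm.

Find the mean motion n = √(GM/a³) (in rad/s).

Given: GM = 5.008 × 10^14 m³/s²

Convert to SI: a = 35.43 Mm = 3.543e+07 m.
n = √(GM / a³).
n = √(5.008e+14 / (3.543e+07)³) rad/s ≈ 0.0001061 rad/s.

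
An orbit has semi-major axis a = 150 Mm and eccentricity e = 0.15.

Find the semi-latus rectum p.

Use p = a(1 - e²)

Convert to SI: a = 150 Mm = 1.5e+08 m.
p = a (1 − e²).
p = 1.5e+08 · (1 − (0.15)²) = 1.5e+08 · 0.9775 ≈ 1.466e+08 m = 146.6 Mm.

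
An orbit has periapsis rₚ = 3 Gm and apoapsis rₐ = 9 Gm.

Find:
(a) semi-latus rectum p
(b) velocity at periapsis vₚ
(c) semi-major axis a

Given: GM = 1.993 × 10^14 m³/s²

Convert to SI: rₚ = 3 Gm = 3e+09 m; rₐ = 9 Gm = 9e+09 m.
(a) From a = (rₚ + rₐ)/2 = 6e+09 m and e = (rₐ − rₚ)/(rₐ + rₚ) = 0.5, p = a(1 − e²) = 6e+09 · (1 − (0.5)²) ≈ 4.5e+09 m
(b) With a = (rₚ + rₐ)/2 = 6e+09 m, vₚ = √(GM (2/rₚ − 1/a)) = √(1.993e+14 · (2/3e+09 − 1/6e+09)) m/s ≈ 315.7 m/s
(c) a = (rₚ + rₐ)/2 = (3e+09 + 9e+09)/2 ≈ 6e+09 m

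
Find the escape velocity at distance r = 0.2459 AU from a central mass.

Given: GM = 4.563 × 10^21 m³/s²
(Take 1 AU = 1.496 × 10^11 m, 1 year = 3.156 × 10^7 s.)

Convert to SI: r = 0.2459 AU = 3.67866e+10 m.
Escape velocity comes from setting total energy to zero: ½v² − GM/r = 0 ⇒ v_esc = √(2GM / r).
v_esc = √(2 · 4.563e+21 / 3.67866e+10) m/s ≈ 4.981e+05 m/s = 105.1 AU/year.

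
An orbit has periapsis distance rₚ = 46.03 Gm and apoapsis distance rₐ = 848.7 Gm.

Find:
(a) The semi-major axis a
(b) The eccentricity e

Convert to SI: rₚ = 46.03 Gm = 4.603e+10 m; rₐ = 848.7 Gm = 8.487e+11 m.
(a) a = (rₚ + rₐ) / 2 = (4.603e+10 + 8.487e+11) / 2 ≈ 4.474e+11 m = 447.4 Gm.
(b) e = (rₐ − rₚ) / (rₐ + rₚ) = (8.487e+11 − 4.603e+10) / (8.487e+11 + 4.603e+10) ≈ 0.8971.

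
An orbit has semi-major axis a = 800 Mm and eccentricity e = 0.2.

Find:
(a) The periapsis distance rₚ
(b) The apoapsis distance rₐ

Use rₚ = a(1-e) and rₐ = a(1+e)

Convert to SI: a = 800 Mm = 8e+08 m.
(a) rₚ = a(1 − e) = 8e+08 · (1 − 0.2) = 8e+08 · 0.8 ≈ 6.4e+08 m = 640 Mm.
(b) rₐ = a(1 + e) = 8e+08 · (1 + 0.2) = 8e+08 · 1.2 ≈ 9.6e+08 m = 960 Mm.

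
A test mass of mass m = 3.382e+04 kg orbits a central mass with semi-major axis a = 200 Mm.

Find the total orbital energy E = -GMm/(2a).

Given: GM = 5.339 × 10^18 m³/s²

Convert to SI: a = 200 Mm = 2e+08 m.
E = −GMm / (2a).
E = −5.339e+18 · 3.382e+04 / (2 · 2e+08) J ≈ -4.514e+14 J = -451.4 TJ.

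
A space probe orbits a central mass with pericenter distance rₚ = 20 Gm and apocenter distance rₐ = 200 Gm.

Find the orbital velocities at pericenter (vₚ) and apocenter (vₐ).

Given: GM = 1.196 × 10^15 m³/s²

Convert to SI: rₚ = 20 Gm = 2e+10 m; rₐ = 200 Gm = 2e+11 m.
Use the vis-viva equation v² = GM(2/r − 1/a) with a = (rₚ + rₐ)/2 = (2e+10 + 2e+11)/2 = 1.1e+11 m.
vₚ = √(GM · (2/rₚ − 1/a)) = √(1.196e+15 · (2/2e+10 − 1/1.1e+11)) m/s ≈ 329.7 m/s = 329.7 m/s.
vₐ = √(GM · (2/rₐ − 1/a)) = √(1.196e+15 · (2/2e+11 − 1/1.1e+11)) m/s ≈ 32.97 m/s = 32.97 m/s.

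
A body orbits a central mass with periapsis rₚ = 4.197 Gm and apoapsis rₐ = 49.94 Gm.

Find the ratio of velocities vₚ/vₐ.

Convert to SI: rₚ = 4.197 Gm = 4.197e+09 m; rₐ = 49.94 Gm = 4.994e+10 m.
Conservation of angular momentum gives rₚvₚ = rₐvₐ, so vₚ/vₐ = rₐ/rₚ.
vₚ/vₐ = 4.994e+10 / 4.197e+09 ≈ 11.9.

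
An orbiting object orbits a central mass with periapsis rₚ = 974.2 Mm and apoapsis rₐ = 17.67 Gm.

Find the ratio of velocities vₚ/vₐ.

Convert to SI: rₚ = 974.2 Mm = 9.742e+08 m; rₐ = 17.67 Gm = 1.767e+10 m.
Conservation of angular momentum gives rₚvₚ = rₐvₐ, so vₚ/vₐ = rₐ/rₚ.
vₚ/vₐ = 1.767e+10 / 9.742e+08 ≈ 18.14.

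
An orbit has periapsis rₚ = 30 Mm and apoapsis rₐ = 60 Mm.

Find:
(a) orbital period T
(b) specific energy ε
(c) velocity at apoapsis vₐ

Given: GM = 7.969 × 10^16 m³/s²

Convert to SI: rₚ = 30 Mm = 3e+07 m; rₐ = 60 Mm = 6e+07 m.
(a) With a = (rₚ + rₐ)/2 = 4.5e+07 m, T = 2π √(a³/GM) = 2π √((4.5e+07)³/7.969e+16) s ≈ 6719 s
(b) With a = (rₚ + rₐ)/2 = 4.5e+07 m, ε = −GM/(2a) = −7.969e+16/(2 · 4.5e+07) J/kg ≈ -8.854e+08 J/kg
(c) With a = (rₚ + rₐ)/2 = 4.5e+07 m, vₐ = √(GM (2/rₐ − 1/a)) = √(7.969e+16 · (2/6e+07 − 1/4.5e+07)) m/s ≈ 2.976e+04 m/s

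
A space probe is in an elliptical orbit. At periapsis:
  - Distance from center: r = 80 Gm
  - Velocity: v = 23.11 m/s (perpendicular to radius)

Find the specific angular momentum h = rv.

Convert to SI: r = 80 Gm = 8e+10 m.
With v perpendicular to r, h = r · v.
h = 8e+10 · 23.11 m²/s ≈ 1.849e+12 m²/s.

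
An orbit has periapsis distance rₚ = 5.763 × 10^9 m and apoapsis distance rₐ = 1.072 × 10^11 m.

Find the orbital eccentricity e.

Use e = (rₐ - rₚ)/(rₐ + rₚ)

e = (rₐ − rₚ) / (rₐ + rₚ).
e = (1.072e+11 − 5.763e+09) / (1.072e+11 + 5.763e+09) = 1.01437e+11 / 1.12963e+11 ≈ 0.898.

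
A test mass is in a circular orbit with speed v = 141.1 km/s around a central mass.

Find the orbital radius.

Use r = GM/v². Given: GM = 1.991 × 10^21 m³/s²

Convert to SI: v = 141.1 km/s = 141100 m/s.
For a circular orbit, v² = GM / r, so r = GM / v².
r = 1.991e+21 / (141100)² m ≈ 1e+11 m = 100 Gm.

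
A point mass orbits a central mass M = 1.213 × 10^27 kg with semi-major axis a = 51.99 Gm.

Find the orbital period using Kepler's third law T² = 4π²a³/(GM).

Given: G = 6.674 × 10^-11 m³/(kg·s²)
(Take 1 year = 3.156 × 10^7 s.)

Convert to SI: a = 51.99 Gm = 5.199e+10 m.
GM = G · M = 6.674e-11 · 1.213e+27 = 8.09556e+16 m³/s².
Kepler's third law: T = 2π √(a³ / GM).
Substituting a = 5.199e+10 m and GM = 8.09556e+16 m³/s²:
T = 2π √((5.199e+10)³ / 8.09556e+16) s
T ≈ 2.618e+08 s = 8.295 years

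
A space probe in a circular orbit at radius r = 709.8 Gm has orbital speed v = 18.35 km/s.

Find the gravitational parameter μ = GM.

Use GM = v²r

Convert to SI: r = 709.8 Gm = 7.098e+11 m; v = 18.35 km/s = 18350 m/s.
For a circular orbit v² = GM/r, so GM = v² · r.
GM = (18350)² · 7.098e+11 m³/s² ≈ 2.39e+20 m³/s² = 2.39 × 10^20 m³/s².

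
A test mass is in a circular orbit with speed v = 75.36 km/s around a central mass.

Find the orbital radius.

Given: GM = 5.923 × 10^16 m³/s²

Convert to SI: v = 75.36 km/s = 75360 m/s.
For a circular orbit, v² = GM / r, so r = GM / v².
r = 5.923e+16 / (75360)² m ≈ 1.043e+07 m = 1.043 × 10^7 m.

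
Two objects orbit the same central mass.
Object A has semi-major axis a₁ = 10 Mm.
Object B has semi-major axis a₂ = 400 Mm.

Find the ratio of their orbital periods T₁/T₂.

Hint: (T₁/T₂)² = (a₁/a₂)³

Convert to SI: a₁ = 10 Mm = 1e+07 m; a₂ = 400 Mm = 4e+08 m.
From Kepler's third law, (T₁/T₂)² = (a₁/a₂)³, so T₁/T₂ = (a₁/a₂)^(3/2).
a₁/a₂ = 1e+07 / 4e+08 = 0.025.
T₁/T₂ = (0.025)^(3/2) ≈ 0.003953.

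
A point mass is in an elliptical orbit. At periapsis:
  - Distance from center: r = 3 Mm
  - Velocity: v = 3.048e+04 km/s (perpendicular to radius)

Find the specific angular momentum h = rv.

Convert to SI: r = 3 Mm = 3e+06 m; v = 3.048e+04 km/s = 3.048e+07 m/s.
With v perpendicular to r, h = r · v.
h = 3e+06 · 3.048e+07 m²/s ≈ 9.144e+13 m²/s.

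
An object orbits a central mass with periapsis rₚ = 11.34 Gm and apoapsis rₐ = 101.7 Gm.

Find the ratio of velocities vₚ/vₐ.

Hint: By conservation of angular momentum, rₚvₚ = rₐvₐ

Convert to SI: rₚ = 11.34 Gm = 1.134e+10 m; rₐ = 101.7 Gm = 1.017e+11 m.
Conservation of angular momentum gives rₚvₚ = rₐvₐ, so vₚ/vₐ = rₐ/rₚ.
vₚ/vₐ = 1.017e+11 / 1.134e+10 ≈ 8.968.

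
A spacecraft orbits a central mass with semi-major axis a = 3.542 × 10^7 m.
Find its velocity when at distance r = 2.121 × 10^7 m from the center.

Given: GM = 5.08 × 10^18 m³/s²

Vis-viva: v = √(GM · (2/r − 1/a)).
2/r − 1/a = 2/2.121e+07 − 1/3.542e+07 = 6.60625e-08 m⁻¹.
v = √(5.08e+18 · 6.60625e-08) m/s ≈ 5.793e+05 m/s = 579.3 km/s.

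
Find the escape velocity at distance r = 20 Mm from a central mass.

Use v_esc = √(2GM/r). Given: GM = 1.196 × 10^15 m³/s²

Convert to SI: r = 20 Mm = 2e+07 m.
Escape velocity comes from setting total energy to zero: ½v² − GM/r = 0 ⇒ v_esc = √(2GM / r).
v_esc = √(2 · 1.196e+15 / 2e+07) m/s ≈ 1.094e+04 m/s = 10.94 km/s.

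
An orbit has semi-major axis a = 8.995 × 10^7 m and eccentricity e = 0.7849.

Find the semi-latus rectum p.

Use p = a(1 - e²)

p = a (1 − e²).
p = 8.995e+07 · (1 − (0.7849)²) = 8.995e+07 · 0.383932 ≈ 3.453e+07 m = 3.453 × 10^7 m.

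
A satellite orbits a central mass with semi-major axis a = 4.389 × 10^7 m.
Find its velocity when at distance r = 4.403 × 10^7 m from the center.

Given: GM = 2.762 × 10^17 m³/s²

Vis-viva: v = √(GM · (2/r − 1/a)).
2/r − 1/a = 2/4.403e+07 − 1/4.389e+07 = 2.26393e-08 m⁻¹.
v = √(2.762e+17 · 2.26393e-08) m/s ≈ 7.908e+04 m/s = 79.08 km/s.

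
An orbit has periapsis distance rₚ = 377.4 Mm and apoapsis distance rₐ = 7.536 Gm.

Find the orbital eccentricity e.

Convert to SI: rₚ = 377.4 Mm = 3.774e+08 m; rₐ = 7.536 Gm = 7.536e+09 m.
e = (rₐ − rₚ) / (rₐ + rₚ).
e = (7.536e+09 − 3.774e+08) / (7.536e+09 + 3.774e+08) = 7.1586e+09 / 7.9134e+09 ≈ 0.9046.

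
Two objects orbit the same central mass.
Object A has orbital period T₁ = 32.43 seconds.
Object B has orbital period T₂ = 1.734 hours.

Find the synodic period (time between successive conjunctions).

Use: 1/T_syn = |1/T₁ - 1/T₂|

Convert to SI: T₂ = 1.734 hours = 6242.4 s.
T_syn = |T₁ · T₂ / (T₁ − T₂)|.
T_syn = |32.43 · 6242.4 / (32.43 − 6242.4)| s ≈ 32.6 s = 32.6 seconds.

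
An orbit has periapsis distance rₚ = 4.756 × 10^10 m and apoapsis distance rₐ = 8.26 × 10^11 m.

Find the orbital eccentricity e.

e = (rₐ − rₚ) / (rₐ + rₚ).
e = (8.26e+11 − 4.756e+10) / (8.26e+11 + 4.756e+10) = 7.7844e+11 / 8.7356e+11 ≈ 0.8911.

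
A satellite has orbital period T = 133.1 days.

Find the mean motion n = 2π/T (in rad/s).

Convert to SI: T = 133.1 days = 1.14998e+07 s.
n = 2π / T.
n = 2π / 1.14998e+07 s ≈ 5.464e-07 rad/s.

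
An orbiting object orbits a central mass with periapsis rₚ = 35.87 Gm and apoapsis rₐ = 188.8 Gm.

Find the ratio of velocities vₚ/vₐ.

Convert to SI: rₚ = 35.87 Gm = 3.587e+10 m; rₐ = 188.8 Gm = 1.888e+11 m.
Conservation of angular momentum gives rₚvₚ = rₐvₐ, so vₚ/vₐ = rₐ/rₚ.
vₚ/vₐ = 1.888e+11 / 3.587e+10 ≈ 5.263.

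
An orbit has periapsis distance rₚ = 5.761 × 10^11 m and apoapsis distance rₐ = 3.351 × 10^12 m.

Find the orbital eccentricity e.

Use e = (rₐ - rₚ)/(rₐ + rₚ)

e = (rₐ − rₚ) / (rₐ + rₚ).
e = (3.351e+12 − 5.761e+11) / (3.351e+12 + 5.761e+11) = 2.7749e+12 / 3.9271e+12 ≈ 0.7066.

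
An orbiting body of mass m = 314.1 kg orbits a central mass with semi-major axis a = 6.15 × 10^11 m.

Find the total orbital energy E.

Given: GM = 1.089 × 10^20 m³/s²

E = −GMm / (2a).
E = −1.089e+20 · 314.1 / (2 · 6.15e+11) J ≈ -2.781e+10 J = -27.81 GJ.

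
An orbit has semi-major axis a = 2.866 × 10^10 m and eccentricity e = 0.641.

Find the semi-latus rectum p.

p = a (1 − e²).
p = 2.866e+10 · (1 − (0.641)²) = 2.866e+10 · 0.589119 ≈ 1.688e+10 m = 1.688 × 10^10 m.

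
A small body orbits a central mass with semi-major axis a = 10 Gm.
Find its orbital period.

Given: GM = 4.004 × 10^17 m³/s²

Convert to SI: a = 10 Gm = 1e+10 m.
Kepler's third law: T = 2π √(a³ / GM).
Substituting a = 1e+10 m and GM = 4.004e+17 m³/s²:
T = 2π √((1e+10)³ / 4.004e+17) s
T ≈ 9.93e+06 s = 114.9 days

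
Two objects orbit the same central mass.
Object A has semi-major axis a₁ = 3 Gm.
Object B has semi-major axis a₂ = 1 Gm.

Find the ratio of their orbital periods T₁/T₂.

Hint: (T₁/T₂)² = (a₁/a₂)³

Convert to SI: a₁ = 3 Gm = 3e+09 m; a₂ = 1 Gm = 1e+09 m.
From Kepler's third law, (T₁/T₂)² = (a₁/a₂)³, so T₁/T₂ = (a₁/a₂)^(3/2).
a₁/a₂ = 3e+09 / 1e+09 = 3.
T₁/T₂ = (3)^(3/2) ≈ 5.196.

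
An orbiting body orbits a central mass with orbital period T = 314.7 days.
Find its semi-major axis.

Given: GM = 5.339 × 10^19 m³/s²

Convert to SI: T = 314.7 days = 2.71901e+07 s.
Invert Kepler's third law: a = (GM · T² / (4π²))^(1/3).
Substituting T = 2.71901e+07 s and GM = 5.339e+19 m³/s²:
a = (5.339e+19 · (2.71901e+07)² / (4π²))^(1/3) m
a ≈ 9.999e+10 m = 99.99 Gm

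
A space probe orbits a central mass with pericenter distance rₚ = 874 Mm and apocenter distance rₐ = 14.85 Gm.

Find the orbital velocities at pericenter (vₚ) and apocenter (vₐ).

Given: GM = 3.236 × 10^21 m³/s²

Convert to SI: rₚ = 874 Mm = 8.74e+08 m; rₐ = 14.85 Gm = 1.485e+10 m.
Use the vis-viva equation v² = GM(2/r − 1/a) with a = (rₚ + rₐ)/2 = (8.74e+08 + 1.485e+10)/2 = 7.862e+09 m.
vₚ = √(GM · (2/rₚ − 1/a)) = √(3.236e+21 · (2/8.74e+08 − 1/7.862e+09)) m/s ≈ 2.645e+06 m/s = 2645 km/s.
vₐ = √(GM · (2/rₐ − 1/a)) = √(3.236e+21 · (2/1.485e+10 − 1/7.862e+09)) m/s ≈ 1.556e+05 m/s = 155.6 km/s.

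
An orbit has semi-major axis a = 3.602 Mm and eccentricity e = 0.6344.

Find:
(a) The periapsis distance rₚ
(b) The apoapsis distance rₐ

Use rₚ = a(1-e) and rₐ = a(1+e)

Convert to SI: a = 3.602 Mm = 3.602e+06 m.
(a) rₚ = a(1 − e) = 3.602e+06 · (1 − 0.6344) = 3.602e+06 · 0.3656 ≈ 1.317e+06 m = 1.317 Mm.
(b) rₐ = a(1 + e) = 3.602e+06 · (1 + 0.6344) = 3.602e+06 · 1.6344 ≈ 5.887e+06 m = 5.887 Mm.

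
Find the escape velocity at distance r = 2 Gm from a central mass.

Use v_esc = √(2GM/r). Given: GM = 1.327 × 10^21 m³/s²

Convert to SI: r = 2 Gm = 2e+09 m.
Escape velocity comes from setting total energy to zero: ½v² − GM/r = 0 ⇒ v_esc = √(2GM / r).
v_esc = √(2 · 1.327e+21 / 2e+09) m/s ≈ 1.152e+06 m/s = 1152 km/s.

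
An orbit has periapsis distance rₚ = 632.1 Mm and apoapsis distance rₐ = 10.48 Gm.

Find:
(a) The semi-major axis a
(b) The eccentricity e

Convert to SI: rₚ = 632.1 Mm = 6.321e+08 m; rₐ = 10.48 Gm = 1.048e+10 m.
(a) a = (rₚ + rₐ) / 2 = (6.321e+08 + 1.048e+10) / 2 ≈ 5.556e+09 m = 5.556 Gm.
(b) e = (rₐ − rₚ) / (rₐ + rₚ) = (1.048e+10 − 6.321e+08) / (1.048e+10 + 6.321e+08) ≈ 0.8862.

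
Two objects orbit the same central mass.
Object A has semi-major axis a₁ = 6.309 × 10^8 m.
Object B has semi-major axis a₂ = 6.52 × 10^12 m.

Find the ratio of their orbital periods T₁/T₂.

From Kepler's third law, (T₁/T₂)² = (a₁/a₂)³, so T₁/T₂ = (a₁/a₂)^(3/2).
a₁/a₂ = 6.309e+08 / 6.52e+12 = 9.67638e-05.
T₁/T₂ = (9.67638e-05)^(3/2) ≈ 9.519e-07.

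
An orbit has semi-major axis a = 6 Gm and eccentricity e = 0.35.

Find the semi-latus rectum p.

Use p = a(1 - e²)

Convert to SI: a = 6 Gm = 6e+09 m.
p = a (1 − e²).
p = 6e+09 · (1 − (0.35)²) = 6e+09 · 0.8775 ≈ 5.265e+09 m = 5.265 Gm.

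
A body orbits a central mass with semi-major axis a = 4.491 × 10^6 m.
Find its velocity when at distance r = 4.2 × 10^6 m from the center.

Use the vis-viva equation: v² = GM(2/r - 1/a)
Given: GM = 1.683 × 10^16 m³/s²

Vis-viva: v = √(GM · (2/r − 1/a)).
2/r − 1/a = 2/4.2e+06 − 1/4.491e+06 = 2.53523e-07 m⁻¹.
v = √(1.683e+16 · 2.53523e-07) m/s ≈ 6.532e+04 m/s = 65.32 km/s.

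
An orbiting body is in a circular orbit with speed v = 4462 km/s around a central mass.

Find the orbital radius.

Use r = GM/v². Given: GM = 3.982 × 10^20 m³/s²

Convert to SI: v = 4462 km/s = 4.462e+06 m/s.
For a circular orbit, v² = GM / r, so r = GM / v².
r = 3.982e+20 / (4.462e+06)² m ≈ 2e+07 m = 20 Mm.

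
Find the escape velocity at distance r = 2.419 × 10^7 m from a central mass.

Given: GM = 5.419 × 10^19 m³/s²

Escape velocity comes from setting total energy to zero: ½v² − GM/r = 0 ⇒ v_esc = √(2GM / r).
v_esc = √(2 · 5.419e+19 / 2.419e+07) m/s ≈ 2.117e+06 m/s = 2117 km/s.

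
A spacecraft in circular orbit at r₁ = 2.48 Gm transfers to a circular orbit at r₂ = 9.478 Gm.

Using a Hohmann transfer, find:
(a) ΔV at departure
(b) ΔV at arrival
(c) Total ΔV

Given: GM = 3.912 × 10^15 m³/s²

Convert to SI: r₁ = 2.48 Gm = 2.48e+09 m; r₂ = 9.478 Gm = 9.478e+09 m.
Transfer semi-major axis: a_t = (r₁ + r₂)/2 = (2.48e+09 + 9.478e+09)/2 = 5.979e+09 m.
Circular speeds: v₁ = √(GM/r₁) = 1255.95 m/s, v₂ = √(GM/r₂) = 642.453 m/s.
Transfer speeds (vis-viva v² = GM(2/r − 1/a_t)): v₁ᵗ = 1581.31 m/s, v₂ᵗ = 413.764 m/s.
(a) ΔV₁ = |v₁ᵗ − v₁| ≈ 325.4 m/s = 325.4 m/s.
(b) ΔV₂ = |v₂ − v₂ᵗ| ≈ 228.7 m/s = 228.7 m/s.
(c) ΔV_total = ΔV₁ + ΔV₂ ≈ 554 m/s = 554 m/s.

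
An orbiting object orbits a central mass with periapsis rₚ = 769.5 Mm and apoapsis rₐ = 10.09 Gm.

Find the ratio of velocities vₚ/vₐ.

Convert to SI: rₚ = 769.5 Mm = 7.695e+08 m; rₐ = 10.09 Gm = 1.009e+10 m.
Conservation of angular momentum gives rₚvₚ = rₐvₐ, so vₚ/vₐ = rₐ/rₚ.
vₚ/vₐ = 1.009e+10 / 7.695e+08 ≈ 13.11.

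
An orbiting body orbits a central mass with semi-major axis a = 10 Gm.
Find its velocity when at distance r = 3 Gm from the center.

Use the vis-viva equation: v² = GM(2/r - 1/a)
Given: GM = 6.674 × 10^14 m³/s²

Convert to SI: a = 10 Gm = 1e+10 m; r = 3 Gm = 3e+09 m.
Vis-viva: v = √(GM · (2/r − 1/a)).
2/r − 1/a = 2/3e+09 − 1/1e+10 = 5.66667e-10 m⁻¹.
v = √(6.674e+14 · 5.66667e-10) m/s ≈ 615 m/s = 615 m/s.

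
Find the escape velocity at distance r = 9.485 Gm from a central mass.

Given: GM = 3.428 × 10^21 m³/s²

Convert to SI: r = 9.485 Gm = 9.485e+09 m.
Escape velocity comes from setting total energy to zero: ½v² − GM/r = 0 ⇒ v_esc = √(2GM / r).
v_esc = √(2 · 3.428e+21 / 9.485e+09) m/s ≈ 8.502e+05 m/s = 850.2 km/s.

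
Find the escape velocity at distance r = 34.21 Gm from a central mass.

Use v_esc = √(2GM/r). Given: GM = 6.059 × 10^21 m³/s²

Convert to SI: r = 34.21 Gm = 3.421e+10 m.
Escape velocity comes from setting total energy to zero: ½v² − GM/r = 0 ⇒ v_esc = √(2GM / r).
v_esc = √(2 · 6.059e+21 / 3.421e+10) m/s ≈ 5.952e+05 m/s = 595.2 km/s.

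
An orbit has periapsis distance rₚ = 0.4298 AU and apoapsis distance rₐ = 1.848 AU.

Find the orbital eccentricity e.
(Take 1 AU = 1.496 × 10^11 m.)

Convert to SI: rₚ = 0.4298 AU = 6.42981e+10 m; rₐ = 1.848 AU = 2.76461e+11 m.
e = (rₐ − rₚ) / (rₐ + rₚ).
e = (2.76461e+11 − 6.42981e+10) / (2.76461e+11 + 6.42981e+10) = 2.12163e+11 / 3.40759e+11 ≈ 0.6226.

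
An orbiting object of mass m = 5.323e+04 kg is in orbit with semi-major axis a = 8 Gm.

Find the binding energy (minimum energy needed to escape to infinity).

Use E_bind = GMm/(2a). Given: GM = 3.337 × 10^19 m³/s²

Convert to SI: a = 8 Gm = 8e+09 m.
Total orbital energy is E = −GMm/(2a); binding energy is E_bind = −E = GMm/(2a).
E_bind = 3.337e+19 · 5.323e+04 / (2 · 8e+09) J ≈ 1.11e+14 J = 111 TJ.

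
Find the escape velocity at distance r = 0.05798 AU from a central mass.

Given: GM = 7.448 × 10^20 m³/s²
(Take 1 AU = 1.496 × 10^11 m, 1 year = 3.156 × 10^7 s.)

Convert to SI: r = 0.05798 AU = 8.67381e+09 m.
Escape velocity comes from setting total energy to zero: ½v² − GM/r = 0 ⇒ v_esc = √(2GM / r).
v_esc = √(2 · 7.448e+20 / 8.67381e+09) m/s ≈ 4.144e+05 m/s = 87.42 AU/year.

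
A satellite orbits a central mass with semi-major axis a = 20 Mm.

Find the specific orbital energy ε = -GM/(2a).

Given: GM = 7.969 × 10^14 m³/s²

Convert to SI: a = 20 Mm = 2e+07 m.
ε = −GM / (2a).
ε = −7.969e+14 / (2 · 2e+07) J/kg ≈ -1.992e+07 J/kg = -19.92 MJ/kg.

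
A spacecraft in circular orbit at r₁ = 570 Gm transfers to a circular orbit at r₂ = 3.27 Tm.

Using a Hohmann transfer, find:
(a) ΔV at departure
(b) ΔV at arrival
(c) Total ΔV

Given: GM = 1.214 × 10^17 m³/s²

Convert to SI: r₁ = 570 Gm = 5.7e+11 m; r₂ = 3.27 Tm = 3.27e+12 m.
Transfer semi-major axis: a_t = (r₁ + r₂)/2 = (5.7e+11 + 3.27e+12)/2 = 1.92e+12 m.
Circular speeds: v₁ = √(GM/r₁) = 461.5 m/s, v₂ = √(GM/r₂) = 192.679 m/s.
Transfer speeds (vis-viva v² = GM(2/r − 1/a_t)): v₁ᵗ = 602.275 m/s, v₂ᵗ = 104.984 m/s.
(a) ΔV₁ = |v₁ᵗ − v₁| ≈ 140.8 m/s = 140.8 m/s.
(b) ΔV₂ = |v₂ − v₂ᵗ| ≈ 87.7 m/s = 87.7 m/s.
(c) ΔV_total = ΔV₁ + ΔV₂ ≈ 228.5 m/s = 228.5 m/s.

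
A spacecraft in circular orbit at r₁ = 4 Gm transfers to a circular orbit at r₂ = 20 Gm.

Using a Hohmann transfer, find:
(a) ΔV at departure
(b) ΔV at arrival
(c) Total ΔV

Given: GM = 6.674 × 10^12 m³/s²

Convert to SI: r₁ = 4 Gm = 4e+09 m; r₂ = 20 Gm = 2e+10 m.
Transfer semi-major axis: a_t = (r₁ + r₂)/2 = (4e+09 + 2e+10)/2 = 1.2e+10 m.
Circular speeds: v₁ = √(GM/r₁) = 40.8473 m/s, v₂ = √(GM/r₂) = 18.2675 m/s.
Transfer speeds (vis-viva v² = GM(2/r − 1/a_t)): v₁ᵗ = 52.7336 m/s, v₂ᵗ = 10.5467 m/s.
(a) ΔV₁ = |v₁ᵗ − v₁| ≈ 11.89 m/s = 11.89 m/s.
(b) ΔV₂ = |v₂ − v₂ᵗ| ≈ 7.721 m/s = 7.721 m/s.
(c) ΔV_total = ΔV₁ + ΔV₂ ≈ 19.61 m/s = 19.61 m/s.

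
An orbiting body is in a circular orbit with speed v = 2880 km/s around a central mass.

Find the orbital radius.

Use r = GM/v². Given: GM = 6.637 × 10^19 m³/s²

Convert to SI: v = 2880 km/s = 2.88e+06 m/s.
For a circular orbit, v² = GM / r, so r = GM / v².
r = 6.637e+19 / (2.88e+06)² m ≈ 8.002e+06 m = 8.002 Mm.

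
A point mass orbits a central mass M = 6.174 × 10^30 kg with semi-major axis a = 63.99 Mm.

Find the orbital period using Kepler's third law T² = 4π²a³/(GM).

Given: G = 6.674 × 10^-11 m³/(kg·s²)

Convert to SI: a = 63.99 Mm = 6.399e+07 m.
GM = G · M = 6.674e-11 · 6.174e+30 = 4.12053e+20 m³/s².
Kepler's third law: T = 2π √(a³ / GM).
Substituting a = 6.399e+07 m and GM = 4.12053e+20 m³/s²:
T = 2π √((6.399e+07)³ / 4.12053e+20) s
T ≈ 158.4 s = 2.641 minutes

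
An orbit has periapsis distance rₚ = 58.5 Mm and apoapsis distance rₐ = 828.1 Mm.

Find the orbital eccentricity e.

Convert to SI: rₚ = 58.5 Mm = 5.85e+07 m; rₐ = 828.1 Mm = 8.281e+08 m.
e = (rₐ − rₚ) / (rₐ + rₚ).
e = (8.281e+08 − 5.85e+07) / (8.281e+08 + 5.85e+07) = 7.696e+08 / 8.866e+08 ≈ 0.868.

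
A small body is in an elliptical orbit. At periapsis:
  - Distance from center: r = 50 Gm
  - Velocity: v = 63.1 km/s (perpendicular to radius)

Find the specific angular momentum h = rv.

Convert to SI: r = 50 Gm = 5e+10 m; v = 63.1 km/s = 63100 m/s.
With v perpendicular to r, h = r · v.
h = 5e+10 · 63100 m²/s ≈ 3.155e+15 m²/s.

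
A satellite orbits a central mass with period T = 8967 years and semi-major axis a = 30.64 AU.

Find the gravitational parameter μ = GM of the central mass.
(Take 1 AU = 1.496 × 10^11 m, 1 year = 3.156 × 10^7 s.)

Convert to SI: T = 8967 years = 2.82999e+11 s; a = 30.64 AU = 4.58374e+12 m.
GM = 4π² · a³ / T².
GM = 4π² · (4.58374e+12)³ / (2.82999e+11)² m³/s² ≈ 4.747e+16 m³/s² = 4.747 × 10^16 m³/s².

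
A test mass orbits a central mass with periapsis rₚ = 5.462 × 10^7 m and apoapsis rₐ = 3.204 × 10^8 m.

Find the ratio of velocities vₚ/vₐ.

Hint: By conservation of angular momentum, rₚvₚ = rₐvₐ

Conservation of angular momentum gives rₚvₚ = rₐvₐ, so vₚ/vₐ = rₐ/rₚ.
vₚ/vₐ = 3.204e+08 / 5.462e+07 ≈ 5.866.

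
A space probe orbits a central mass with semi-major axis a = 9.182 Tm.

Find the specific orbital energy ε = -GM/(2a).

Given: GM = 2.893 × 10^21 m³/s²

Convert to SI: a = 9.182 Tm = 9.182e+12 m.
ε = −GM / (2a).
ε = −2.893e+21 / (2 · 9.182e+12) J/kg ≈ -1.575e+08 J/kg = -157.5 MJ/kg.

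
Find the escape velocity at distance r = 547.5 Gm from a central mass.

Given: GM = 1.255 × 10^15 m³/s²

Convert to SI: r = 547.5 Gm = 5.475e+11 m.
Escape velocity comes from setting total energy to zero: ½v² − GM/r = 0 ⇒ v_esc = √(2GM / r).
v_esc = √(2 · 1.255e+15 / 5.475e+11) m/s ≈ 67.71 m/s = 67.71 m/s.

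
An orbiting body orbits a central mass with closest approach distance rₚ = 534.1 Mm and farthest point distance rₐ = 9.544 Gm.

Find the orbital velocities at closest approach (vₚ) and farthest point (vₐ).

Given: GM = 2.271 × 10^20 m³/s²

Convert to SI: rₚ = 534.1 Mm = 5.341e+08 m; rₐ = 9.544 Gm = 9.544e+09 m.
Use the vis-viva equation v² = GM(2/r − 1/a) with a = (rₚ + rₐ)/2 = (5.341e+08 + 9.544e+09)/2 = 5.03905e+09 m.
vₚ = √(GM · (2/rₚ − 1/a)) = √(2.271e+20 · (2/5.341e+08 − 1/5.03905e+09)) m/s ≈ 8.974e+05 m/s = 897.4 km/s.
vₐ = √(GM · (2/rₐ − 1/a)) = √(2.271e+20 · (2/9.544e+09 − 1/5.03905e+09)) m/s ≈ 5.022e+04 m/s = 50.22 km/s.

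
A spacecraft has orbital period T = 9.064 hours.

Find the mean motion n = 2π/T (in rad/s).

Convert to SI: T = 9.064 hours = 32630.4 s.
n = 2π / T.
n = 2π / 32630.4 s ≈ 0.0001926 rad/s.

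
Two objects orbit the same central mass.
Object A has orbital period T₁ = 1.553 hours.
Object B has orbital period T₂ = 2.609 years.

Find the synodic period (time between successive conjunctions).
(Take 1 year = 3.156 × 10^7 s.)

Convert to SI: T₁ = 1.553 hours = 5590.8 s; T₂ = 2.609 years = 8.234e+07 s.
T_syn = |T₁ · T₂ / (T₁ − T₂)|.
T_syn = |5590.8 · 8.234e+07 / (5590.8 − 8.234e+07)| s ≈ 5591 s = 1.553 hours.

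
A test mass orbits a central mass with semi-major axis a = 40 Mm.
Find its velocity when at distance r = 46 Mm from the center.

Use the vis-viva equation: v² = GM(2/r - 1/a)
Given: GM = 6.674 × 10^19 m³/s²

Convert to SI: a = 40 Mm = 4e+07 m; r = 46 Mm = 4.6e+07 m.
Vis-viva: v = √(GM · (2/r − 1/a)).
2/r − 1/a = 2/4.6e+07 − 1/4e+07 = 1.84783e-08 m⁻¹.
v = √(6.674e+19 · 1.84783e-08) m/s ≈ 1.111e+06 m/s = 1111 km/s.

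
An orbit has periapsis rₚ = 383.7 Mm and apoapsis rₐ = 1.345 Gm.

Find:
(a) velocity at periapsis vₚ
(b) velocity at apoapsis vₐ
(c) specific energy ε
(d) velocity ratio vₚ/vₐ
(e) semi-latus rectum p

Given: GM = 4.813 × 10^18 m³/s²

Convert to SI: rₚ = 383.7 Mm = 3.837e+08 m; rₐ = 1.345 Gm = 1.345e+09 m.
(a) With a = (rₚ + rₐ)/2 = 8.6435e+08 m, vₚ = √(GM (2/rₚ − 1/a)) = √(4.813e+18 · (2/3.837e+08 − 1/8.6435e+08)) m/s ≈ 1.397e+05 m/s
(b) With a = (rₚ + rₐ)/2 = 8.6435e+08 m, vₐ = √(GM (2/rₐ − 1/a)) = √(4.813e+18 · (2/1.345e+09 − 1/8.6435e+08)) m/s ≈ 3.986e+04 m/s
(c) With a = (rₚ + rₐ)/2 = 8.6435e+08 m, ε = −GM/(2a) = −4.813e+18/(2 · 8.6435e+08) J/kg ≈ -2.784e+09 J/kg
(d) Conservation of angular momentum (rₚvₚ = rₐvₐ) gives vₚ/vₐ = rₐ/rₚ = 1.345e+09/3.837e+08 ≈ 3.505
(e) From a = (rₚ + rₐ)/2 = 8.6435e+08 m and e = (rₐ − rₚ)/(rₐ + rₚ) = 0.556083, p = a(1 − e²) = 8.6435e+08 · (1 − (0.556083)²) ≈ 5.971e+08 m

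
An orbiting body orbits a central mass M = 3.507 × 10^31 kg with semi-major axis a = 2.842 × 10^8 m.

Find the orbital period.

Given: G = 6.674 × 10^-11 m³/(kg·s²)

GM = G · M = 6.674e-11 · 3.507e+31 = 2.34057e+21 m³/s².
Kepler's third law: T = 2π √(a³ / GM).
Substituting a = 2.842e+08 m and GM = 2.34057e+21 m³/s²:
T = 2π √((2.842e+08)³ / 2.34057e+21) s
T ≈ 622.2 s = 10.37 minutes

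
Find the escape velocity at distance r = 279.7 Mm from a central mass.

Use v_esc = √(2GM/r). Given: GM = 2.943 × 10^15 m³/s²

Convert to SI: r = 279.7 Mm = 2.797e+08 m.
Escape velocity comes from setting total energy to zero: ½v² − GM/r = 0 ⇒ v_esc = √(2GM / r).
v_esc = √(2 · 2.943e+15 / 2.797e+08) m/s ≈ 4587 m/s = 4.587 km/s.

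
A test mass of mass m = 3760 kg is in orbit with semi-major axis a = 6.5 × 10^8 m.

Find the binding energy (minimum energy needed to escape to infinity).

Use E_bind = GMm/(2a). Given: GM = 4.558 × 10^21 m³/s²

Total orbital energy is E = −GMm/(2a); binding energy is E_bind = −E = GMm/(2a).
E_bind = 4.558e+21 · 3760 / (2 · 6.5e+08) J ≈ 1.318e+16 J = 13.18 PJ.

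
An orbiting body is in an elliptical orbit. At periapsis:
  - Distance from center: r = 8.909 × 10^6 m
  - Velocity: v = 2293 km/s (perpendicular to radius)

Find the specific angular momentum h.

Convert to SI: v = 2293 km/s = 2.293e+06 m/s.
With v perpendicular to r, h = r · v.
h = 8.909e+06 · 2.293e+06 m²/s ≈ 2.043e+13 m²/s.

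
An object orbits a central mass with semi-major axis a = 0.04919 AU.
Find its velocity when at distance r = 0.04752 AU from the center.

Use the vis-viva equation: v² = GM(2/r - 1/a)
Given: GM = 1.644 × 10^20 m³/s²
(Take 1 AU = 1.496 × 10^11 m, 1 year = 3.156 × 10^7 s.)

Convert to SI: a = 0.04919 AU = 7.35882e+09 m; r = 0.04752 AU = 7.10899e+09 m.
Vis-viva: v = √(GM · (2/r − 1/a)).
2/r − 1/a = 2/7.10899e+09 − 1/7.35882e+09 = 1.45443e-10 m⁻¹.
v = √(1.644e+20 · 1.45443e-10) m/s ≈ 1.546e+05 m/s = 32.62 AU/year.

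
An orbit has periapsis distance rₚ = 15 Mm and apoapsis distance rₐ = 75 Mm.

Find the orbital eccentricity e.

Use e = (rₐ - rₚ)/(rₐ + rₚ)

Convert to SI: rₚ = 15 Mm = 1.5e+07 m; rₐ = 75 Mm = 7.5e+07 m.
e = (rₐ − rₚ) / (rₐ + rₚ).
e = (7.5e+07 − 1.5e+07) / (7.5e+07 + 1.5e+07) = 6e+07 / 9e+07 ≈ 0.6667.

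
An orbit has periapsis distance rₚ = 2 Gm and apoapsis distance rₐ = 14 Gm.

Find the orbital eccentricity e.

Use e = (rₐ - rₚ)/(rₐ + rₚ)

Convert to SI: rₚ = 2 Gm = 2e+09 m; rₐ = 14 Gm = 1.4e+10 m.
e = (rₐ − rₚ) / (rₐ + rₚ).
e = (1.4e+10 − 2e+09) / (1.4e+10 + 2e+09) = 1.2e+10 / 1.6e+10 ≈ 0.75.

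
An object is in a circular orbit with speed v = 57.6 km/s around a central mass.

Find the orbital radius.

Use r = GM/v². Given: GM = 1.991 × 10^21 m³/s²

Convert to SI: v = 57.6 km/s = 57600 m/s.
For a circular orbit, v² = GM / r, so r = GM / v².
r = 1.991e+21 / (57600)² m ≈ 6.001e+11 m = 600.1 Gm.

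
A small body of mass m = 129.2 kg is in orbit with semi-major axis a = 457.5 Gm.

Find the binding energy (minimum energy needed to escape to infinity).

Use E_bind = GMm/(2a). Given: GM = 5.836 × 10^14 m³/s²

Convert to SI: a = 457.5 Gm = 4.575e+11 m.
Total orbital energy is E = −GMm/(2a); binding energy is E_bind = −E = GMm/(2a).
E_bind = 5.836e+14 · 129.2 / (2 · 4.575e+11) J ≈ 8.241e+04 J = 82.41 kJ.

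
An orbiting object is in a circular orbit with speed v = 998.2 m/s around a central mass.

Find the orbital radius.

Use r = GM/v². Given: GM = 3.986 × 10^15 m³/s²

For a circular orbit, v² = GM / r, so r = GM / v².
r = 3.986e+15 / (998.2)² m ≈ 4e+09 m = 4 Gm.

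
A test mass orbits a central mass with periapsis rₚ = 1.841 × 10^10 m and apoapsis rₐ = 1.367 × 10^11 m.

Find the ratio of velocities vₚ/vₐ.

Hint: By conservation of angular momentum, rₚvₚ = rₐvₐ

Conservation of angular momentum gives rₚvₚ = rₐvₐ, so vₚ/vₐ = rₐ/rₚ.
vₚ/vₐ = 1.367e+11 / 1.841e+10 ≈ 7.425.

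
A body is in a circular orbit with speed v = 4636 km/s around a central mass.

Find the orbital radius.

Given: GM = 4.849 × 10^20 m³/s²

Convert to SI: v = 4636 km/s = 4.636e+06 m/s.
For a circular orbit, v² = GM / r, so r = GM / v².
r = 4.849e+20 / (4.636e+06)² m ≈ 2.256e+07 m = 22.56 Mm.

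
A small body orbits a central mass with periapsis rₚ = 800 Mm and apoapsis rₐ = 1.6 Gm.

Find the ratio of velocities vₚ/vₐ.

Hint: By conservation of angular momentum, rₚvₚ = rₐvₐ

Convert to SI: rₚ = 800 Mm = 8e+08 m; rₐ = 1.6 Gm = 1.6e+09 m.
Conservation of angular momentum gives rₚvₚ = rₐvₐ, so vₚ/vₐ = rₐ/rₚ.
vₚ/vₐ = 1.6e+09 / 8e+08 ≈ 2.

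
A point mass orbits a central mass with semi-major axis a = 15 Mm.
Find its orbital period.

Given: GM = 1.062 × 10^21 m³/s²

Convert to SI: a = 15 Mm = 1.5e+07 m.
Kepler's third law: T = 2π √(a³ / GM).
Substituting a = 1.5e+07 m and GM = 1.062e+21 m³/s²:
T = 2π √((1.5e+07)³ / 1.062e+21) s
T ≈ 11.2 s = 11.2 seconds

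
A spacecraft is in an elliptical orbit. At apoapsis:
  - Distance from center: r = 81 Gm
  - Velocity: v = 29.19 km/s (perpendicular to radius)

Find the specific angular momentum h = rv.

Convert to SI: r = 81 Gm = 8.1e+10 m; v = 29.19 km/s = 29190 m/s.
With v perpendicular to r, h = r · v.
h = 8.1e+10 · 29190 m²/s ≈ 2.364e+15 m²/s.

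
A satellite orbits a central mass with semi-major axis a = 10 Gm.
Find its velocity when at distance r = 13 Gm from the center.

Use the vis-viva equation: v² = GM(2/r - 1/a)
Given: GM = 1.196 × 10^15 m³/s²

Convert to SI: a = 10 Gm = 1e+10 m; r = 13 Gm = 1.3e+10 m.
Vis-viva: v = √(GM · (2/r − 1/a)).
2/r − 1/a = 2/1.3e+10 − 1/1e+10 = 5.38462e-11 m⁻¹.
v = √(1.196e+15 · 5.38462e-11) m/s ≈ 253.8 m/s = 253.8 m/s.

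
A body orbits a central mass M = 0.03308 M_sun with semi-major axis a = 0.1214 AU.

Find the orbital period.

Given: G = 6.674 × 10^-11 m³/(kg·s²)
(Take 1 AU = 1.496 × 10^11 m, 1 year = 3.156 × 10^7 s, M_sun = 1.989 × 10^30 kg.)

Convert to SI: a = 0.1214 AU = 1.81614e+10 m; M = 0.03308 M_sun = 6.57961e+28 kg.
GM = G · M = 6.674e-11 · 6.57961e+28 = 4.39123e+18 m³/s².
Kepler's third law: T = 2π √(a³ / GM).
Substituting a = 1.81614e+10 m and GM = 4.39123e+18 m³/s²:
T = 2π √((1.81614e+10)³ / 4.39123e+18) s
T ≈ 7.339e+06 s = 0.2325 years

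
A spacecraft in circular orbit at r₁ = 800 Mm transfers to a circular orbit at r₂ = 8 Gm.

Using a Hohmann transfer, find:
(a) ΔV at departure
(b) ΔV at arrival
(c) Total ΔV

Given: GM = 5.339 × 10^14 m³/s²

Convert to SI: r₁ = 800 Mm = 8e+08 m; r₂ = 8 Gm = 8e+09 m.
Transfer semi-major axis: a_t = (r₁ + r₂)/2 = (8e+08 + 8e+09)/2 = 4.4e+09 m.
Circular speeds: v₁ = √(GM/r₁) = 816.93 m/s, v₂ = √(GM/r₂) = 258.336 m/s.
Transfer speeds (vis-viva v² = GM(2/r − 1/a_t)): v₁ᵗ = 1101.55 m/s, v₂ᵗ = 110.155 m/s.
(a) ΔV₁ = |v₁ᵗ − v₁| ≈ 284.6 m/s = 284.6 m/s.
(b) ΔV₂ = |v₂ − v₂ᵗ| ≈ 148.2 m/s = 148.2 m/s.
(c) ΔV_total = ΔV₁ + ΔV₂ ≈ 432.8 m/s = 432.8 m/s.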